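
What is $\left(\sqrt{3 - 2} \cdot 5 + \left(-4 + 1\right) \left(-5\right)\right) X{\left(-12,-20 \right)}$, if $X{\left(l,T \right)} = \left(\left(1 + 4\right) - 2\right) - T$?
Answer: $460$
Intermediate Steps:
$X{\left(l,T \right)} = 3 - T$ ($X{\left(l,T \right)} = \left(5 - 2\right) - T = 3 - T$)
$\left(\sqrt{3 - 2} \cdot 5 + \left(-4 + 1\right) \left(-5\right)\right) X{\left(-12,-20 \right)} = \left(\sqrt{3 - 2} \cdot 5 + \left(-4 + 1\right) \left(-5\right)\right) \left(3 - -20\right) = \left(\sqrt{1} \cdot 5 - -15\right) \left(3 + 20\right) = \left(1 \cdot 5 + 15\right) 23 = \left(5 + 15\right) 23 = 20 \cdot 23 = 460$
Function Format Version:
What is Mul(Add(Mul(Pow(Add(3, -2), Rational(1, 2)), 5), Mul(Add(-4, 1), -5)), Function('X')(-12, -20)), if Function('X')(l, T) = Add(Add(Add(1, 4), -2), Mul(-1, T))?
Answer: 460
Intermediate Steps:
Function('X')(l, T) = Add(3, Mul(-1, T)) (Function('X')(l, T) = Add(Add(5, -2), Mul(-1, T)) = Add(3, Mul(-1, T)))
Mul(Add(Mul(Pow(Add(3, -2), Rational(1, 2)), 5), Mul(Add(-4, 1), -5)), Function('X')(-12, -20)) = Mul(Add(Mul(Pow(Add(3, -2), Rational(1, 2)), 5), Mul(Add(-4, 1), -5)), Add(3, Mul(-1, -20))) = Mul(Add(Mul(Pow(1, Rational(1, 2)), 5), Mul(-3, -5)), Add(3, 20)) = Mul(Add(Mul(1, 5), 15), 23) = Mul(Add(5, 15), 23) = Mul(20, 23) = 460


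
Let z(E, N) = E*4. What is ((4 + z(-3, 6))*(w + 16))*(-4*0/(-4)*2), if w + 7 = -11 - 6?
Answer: 0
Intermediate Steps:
w = -24 (w = -7 + (-11 - 6) = -7 - 17 = -24)
z(E, N) = 4*E
((4 + z(-3, 6))*(w + 16))*(-4*0/(-4)*2) = ((4 + 4*(-3))*(-24 + 16))*(-4*0/(-4)*2) = ((4 - 12)*(-8))*(-4*0*(-¼)*2) = (-8*(-8))*(-0*2) = 64*(-4*0) = 64*0 = 0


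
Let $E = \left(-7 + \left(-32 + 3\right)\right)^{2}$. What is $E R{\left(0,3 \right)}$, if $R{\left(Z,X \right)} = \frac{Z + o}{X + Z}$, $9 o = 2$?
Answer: $96$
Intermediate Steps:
$o = \frac{2}{9}$ ($o = \frac{1}{9} \cdot 2 = \frac{2}{9} \approx 0.22222$)
$R{\left(Z,X \right)} = \frac{\frac{2}{9} + Z}{X + Z}$ ($R{\left(Z,X \right)} = \frac{Z + \frac{2}{9}}{X + Z} = \frac{\frac{2}{9} + Z}{X + Z}$)
$E = 1296$ ($E = \left(-7 - 29\right)^{2} = \left(-36\right)^{2} = 1296$)
$E R{\left(0,3 \right)} = 1296 \frac{\frac{2}{9} + 0}{3 + 0} = 1296 \cdot \frac{1}{3} \cdot \frac{2}{9} = 1296 \cdot \frac{2}{27} = 96$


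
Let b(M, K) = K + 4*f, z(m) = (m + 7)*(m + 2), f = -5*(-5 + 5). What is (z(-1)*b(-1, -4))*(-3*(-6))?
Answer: -432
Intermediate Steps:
f = 0 (f = -5*0 = 0)
z(m) = (2 + m)*(7 + m) (z(m) = (7 + m)*(2 + m) = (2 + m)*(7 + m))
b(M, K) = K (b(M, K) = K + 4*0 = K + 0 = K)
(z(-1)*b(-1, -4))*(-3*(-6)) = ((14 + (-1)² + 9*(-1))*(-4))*(-3*(-6)) = ((14 + 1 - 9)*(-4))*18 = (6*(-4))*18 = -24*18 = -432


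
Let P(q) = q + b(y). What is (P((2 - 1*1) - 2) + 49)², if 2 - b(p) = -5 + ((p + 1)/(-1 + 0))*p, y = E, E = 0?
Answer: 3025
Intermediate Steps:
y = 0
b(p) = 7 - p*(-1 - p) (b(p) = 2 - (-5 + ((p + 1)/(-1 + 0))*p) = 2 - (-5 + ((1 + p)/(-1))*p) = 2 - (-5 + ((1 + p)*(-1))*p) = 2 - (-5 + (-1 - p)*p) = 2 - (-5 + p*(-1 - p)) = 2 + (5 - p*(-1 - p)) = 7 - p*(-1 - p))
P(q) = 7 + q (P(q) = q + (7 + 0 + 0²) = q + (7 + 0 + 0) = q + 7 = 7 + q)
(P((2 - 1*1) - 2) + 49)² = ((7 + ((2 - 1*1) - 2)) + 49)² = ((7 + ((2 - 1) - 2)) + 49)² = ((7 + (1 - 2)) + 49)² = ((7 - 1) + 49)² = (6 + 49)² = 55² = 3025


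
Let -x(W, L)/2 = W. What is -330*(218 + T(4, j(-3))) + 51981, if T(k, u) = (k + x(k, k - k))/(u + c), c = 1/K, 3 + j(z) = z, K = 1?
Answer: -20223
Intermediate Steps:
j(z) = -3 + z
c = 1 (c = 1/1 = 1)
x(W, L) = -2*W
T(k, u) = -k/(1 + u) (T(k, u) = (k - 2*k)/(u + 1) = (-k)/(1 + u) = -k/(1 + u))
-330*(218 + T(4, j(-3))) + 51981 = -330*(218 - 1*4/(1 + (-3 - 3))) + 51981 = -330*(218 - 1*4/(1 - 6)) + 51981 = -330*(218 - 1*4/(-5)) + 51981 = -330*(218 - 1*4*(-⅕)) + 51981 = -330*(218 + ⅘) + 51981 = -330*1094/5 + 51981 = -72204 + 51981 = -20223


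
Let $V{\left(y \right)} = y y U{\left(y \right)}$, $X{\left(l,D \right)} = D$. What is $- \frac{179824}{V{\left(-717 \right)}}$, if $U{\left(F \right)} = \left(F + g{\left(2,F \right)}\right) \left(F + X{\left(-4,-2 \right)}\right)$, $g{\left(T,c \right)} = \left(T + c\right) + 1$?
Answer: $- \frac{179824}{528940517121} \approx -3.3997 \cdot 10^{-7}$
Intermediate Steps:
$g{\left(T,c \right)} = 1 + T + c$
$U{\left(F \right)} = \left(-2 + F\right) \left(3 + 2 F\right)$ ($U{\left(F \right)} = \left(F + \left(1 + 2 + F\right)\right) \left(F - 2\right) = \left(F + \left(3 + F\right)\right) \left(-2 + F\right) = \left(3 + 2 F\right) \left(-2 + F\right) = \left(-2 + F\right) \left(3 + 2 F\right)$)
$V{\left(y \right)} = y^{2} \left(-6 - y + 2 y^{2}\right)$ ($V{\left(y \right)} = y y \left(-6 - y + 2 y^{2}\right) = y^{2} \left(-6 - y + 2 y^{2}\right)$)
$- \frac{179824}{V{\left(-717 \right)}} = - \frac{179824}{\left(-717\right)^{2} \left(-6 - -717 + 2 \left(-717\right)^{2}\right)} = - \frac{179824}{514089 \left(-6 + 717 + 2 \cdot 514089\right)} = - \frac{179824}{514089 \left(-6 + 717 + 1028178\right)} = - \frac{179824}{514089 \cdot 1028889} = - \frac{179824}{528940517121}$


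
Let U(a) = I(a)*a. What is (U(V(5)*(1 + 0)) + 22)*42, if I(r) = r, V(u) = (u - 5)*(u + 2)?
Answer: 924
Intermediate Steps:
V(u) = (-5 + u)*(2 + u)
U(a) = a² (U(a) = a*a = a²)
(U(V(5)*(1 + 0)) + 22)*42 = (((-10 + 5² - 3*5)*(1 + 0))² + 22)*42 = (((-10 + 25 - 15)*1)² + 22)*42 = ((0*1)² + 22)*42 = (0² + 22)*42 = (0 + 22)*42 = 22*42 = 924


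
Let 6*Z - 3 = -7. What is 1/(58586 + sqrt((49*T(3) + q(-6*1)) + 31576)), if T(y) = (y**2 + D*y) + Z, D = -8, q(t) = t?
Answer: 175758/10296865781 - sqrt(277221)/10296865781 ≈ 1.7018e-5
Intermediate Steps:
Z = -2/3 (Z = 1/2 + (1/6)*(-7) = 1/2 - 7/6 = -2/3 ≈ -0.66667)
T(y) = -2/3 + y**2 - 8*y (T(y) = (y**2 - 8*y) - 2/3 = -2/3 + y**2 - 8*y)
1/(58586 + sqrt((49*T(3) + q(-6*1)) + 31576)) = 1/(58586 + sqrt((49*(-2/3 + 3**2 - 8*3) - 6*1) + 31576)) = 1/(58586 + sqrt((49*(-2/3 + 9 - 24) - 6) + 31576)) = 1/(58586 + sqrt((49*(-47/3) - 6) + 31576)) = 1/(58586 + sqrt((-2303/3 - 6) + 31576)) = 1/(58586 + sqrt(-2321/3 + 31576)) = 1/(58586 + sqrt(92407/3)) = 1/(58586 + sqrt(277221)/3)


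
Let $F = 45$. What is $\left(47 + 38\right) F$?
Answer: $3825$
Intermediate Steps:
$\left(47 + 38\right) F = \left(47 + 38\right) 45 = 85 \cdot 45 = 3825$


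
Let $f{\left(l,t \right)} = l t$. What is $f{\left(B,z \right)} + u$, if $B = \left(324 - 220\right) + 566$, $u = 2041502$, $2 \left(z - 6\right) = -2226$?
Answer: $1299812$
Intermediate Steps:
$z = -1107$ ($z = 6 + \frac{1}{2} \left(-2226\right) = 6 - 1113 = -1107$)
$B = 670$ ($B = 104 + 566 = 670$)
$f{\left(B,z \right)} + u = 670 \left(-1107\right) + 2041502 = -741690 + 2041502 = 1299812$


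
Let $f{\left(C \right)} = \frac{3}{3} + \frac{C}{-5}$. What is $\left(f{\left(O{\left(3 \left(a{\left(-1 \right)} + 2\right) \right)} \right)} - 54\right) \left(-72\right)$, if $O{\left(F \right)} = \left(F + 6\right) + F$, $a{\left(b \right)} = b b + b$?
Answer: $\frac{20376}{5} \approx 4075.2$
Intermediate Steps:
$a{\left(b \right)} = b + b^{2}$ ($a{\left(b \right)} = b^{2} + b = b + b^{2}$)
$O{\left(F \right)} = 6 + 2 F$ ($O{\left(F \right)} = \left(6 + F\right) + F = 6 + 2 F$)
$f{\left(C \right)} = 1 - \frac{C}{5}$ ($f{\left(C \right)} = 3 \cdot \frac{1}{3} + C \left(- \frac{1}{5}\right) = 1 - \frac{C}{5}$)
$\left(f{\left(O{\left(3 \left(a{\left(-1 \right)} + 2\right) \right)} \right)} - 54\right) \left(-72\right) = \left(\left(1 - \frac{6 + 2 \cdot 3 \left(- (1 - 1) + 2\right)}{5}\right) - 54\right) \left(-72\right) = \left(\left(1 - \frac{6 + 2 \cdot 3 \left(\left(-1\right) 0 + 2\right)}{5}\right) - 54\right) \left(-72\right) = \left(\left(1 - \frac{6 + 2 \cdot 3 \left(0 + 2\right)}{5}\right) - 54\right) \left(-72\right) = \left(\left(1 - \frac{6 + 2 \cdot 3 \cdot 2}{5}\right) - 54\right) \left(-72\right) = \left(\left(1 - \frac{6 + 2 \cdot 6}{5}\right) - 54\right) \left(-72\right) = \left(\left(1 - \frac{6 + 12}{5}\right) - 54\right) \left(-72\right) = \left(\left(1 - \frac{18}{5}\right) - 54\right) \left(-72\right) = \left(- \frac{13}{5} - 54\right) \left(-72\right) = \left(- \frac{283}{5}\right) \left(-72\right) = \frac{20376}{5}$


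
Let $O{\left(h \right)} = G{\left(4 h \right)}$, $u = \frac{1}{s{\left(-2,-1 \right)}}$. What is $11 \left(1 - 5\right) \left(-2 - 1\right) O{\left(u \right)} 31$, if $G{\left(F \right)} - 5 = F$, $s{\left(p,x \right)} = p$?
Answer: $12276$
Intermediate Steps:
$G{\left(F \right)} = 5 + F$
$u = - \frac{1}{2}$ ($u = \frac{1}{-2} = - \frac{1}{2} \approx -0.5$)
$O{\left(h \right)} = 5 + 4 h$
$11 \left(1 - 5\right) \left(-2 - 1\right) O{\left(u \right)} 31 = 11 \left(1 - 5\right) \left(-2 - 1\right) \left(5 + 4 \left(- \frac{1}{2}\right)\right) 31 = 11 \left(\left(-4\right) \left(-3\right)\right) \left(5 - 2\right) 31 = 11 \cdot 12 \cdot 3 \cdot 31 = 132 \cdot 3 \cdot 31 = 396 \cdot 31 = 12276$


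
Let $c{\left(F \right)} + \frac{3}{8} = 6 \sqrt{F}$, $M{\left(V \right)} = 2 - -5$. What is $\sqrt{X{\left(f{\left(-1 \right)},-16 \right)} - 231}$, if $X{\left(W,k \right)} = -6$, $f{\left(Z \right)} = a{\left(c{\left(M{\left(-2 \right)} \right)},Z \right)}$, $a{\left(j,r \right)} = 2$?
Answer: $i \sqrt{237} \approx 15.395 i$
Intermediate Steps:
$M{\left(V \right)} = 7$ ($M{\left(V \right)} = 2 + 5 = 7$)
$c{\left(F \right)} = - \frac{3}{8} + 6 \sqrt{F}$
$f{\left(Z \right)} = 2$
$\sqrt{X{\left(f{\left(-1 \right)},-16 \right)} - 231} = \sqrt{-6 - 231} = \sqrt{-237} = i \sqrt{237}$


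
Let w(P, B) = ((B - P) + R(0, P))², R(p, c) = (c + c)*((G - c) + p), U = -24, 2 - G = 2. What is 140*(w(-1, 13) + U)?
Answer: 16800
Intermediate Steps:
G = 0 (G = 2 - 1*2 = 2 - 2 = 0)
R(p, c) = 2*c*(p - c) (R(p, c) = (c + c)*((0 - c) + p) = (2*c)*(-c + p) = (2*c)*(p - c) = 2*c*(p - c))
w(P, B) = (B - P - 2*P²)² (w(P, B) = ((B - P) + 2*P*(0 - P))² = ((B - P) + 2*P*(-P))² = ((B - P) - 2*P²)² = (B - P - 2*P²)²)
140*(w(-1, 13) + U) = 140*((13 - 1*(-1) - 2*(-1)²)² - 24) = 140*((13 + 1 - 2*1)² - 24) = 140*((13 + 1 - 2)² - 24) = 140*(12² - 24) = 140*(144 - 24) = 140*120 = 16800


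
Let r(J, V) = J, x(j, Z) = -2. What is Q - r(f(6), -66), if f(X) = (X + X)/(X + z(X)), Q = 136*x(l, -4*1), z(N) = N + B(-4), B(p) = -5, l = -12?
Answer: -1916/7 ≈ -273.71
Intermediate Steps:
z(N) = -5 + N (z(N) = N - 5 = -5 + N)
Q = -272 (Q = 136*(-2) = -272)
f(X) = 2*X/(-5 + 2*X) (f(X) = (X + X)/(X + (-5 + X)) = (2*X)/(-5 + 2*X) = 2*X/(-5 + 2*X))
Q - r(f(6), -66) = -272 - 2*6/(-5 + 2*6) = -272 - 2*6/(-5 + 12) = -272 - 2*6/7 = -272 - 1*12/7 = -272 - 12/7 = -1916/7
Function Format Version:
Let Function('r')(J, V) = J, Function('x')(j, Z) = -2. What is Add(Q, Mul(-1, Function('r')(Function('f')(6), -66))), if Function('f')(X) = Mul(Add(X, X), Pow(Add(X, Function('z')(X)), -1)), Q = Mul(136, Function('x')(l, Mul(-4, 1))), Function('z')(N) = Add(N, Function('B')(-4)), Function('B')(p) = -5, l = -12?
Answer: Rational(-1916, 7) ≈ -273.71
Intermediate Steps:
Function('z')(N) = Add(-5, N) (Function('z')(N) = Add(N, -5) = Add(-5, N))
Q = -272 (Q = Mul(136, -2) = -272)
Function('f')(X) = Mul(2, X, Pow(Add(-5, Mul(2, X)), -1)) (Function('f')(X) = Mul(Add(X, X), Pow(Add(X, Add(-5, X)), -1)) = Mul(Mul(2, X), Pow(Add(-5, Mul(2, X)), -1)) = Mul(2, X, Pow(Add(-5, Mul(2, X)), -1)))
Add(Q, Mul(-1, Function('r')(Function('f')(6), -66))) = Add(-272, Mul(-1, Mul(2, 6, Pow(Add(-5, Mul(2, 6)), -1)))) = Add(-272, Mul(-1, Mul(2, 6, Pow(Add(-5, 12), -1)))) = Add(-272, Mul(-1, Mul(2, 6, Pow(7, -1)))) = Add(-272, Mul(-1, Mul(2, 6, Rational(1, 7)))) = Add(-272, Mul(-1, Rational(12, 7))) = Add(-272, Rational(-12, 7)) = Rational(-1916, 7)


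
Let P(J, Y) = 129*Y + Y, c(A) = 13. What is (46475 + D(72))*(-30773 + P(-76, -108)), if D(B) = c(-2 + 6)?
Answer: -2083266744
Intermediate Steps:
D(B) = 13
P(J, Y) = 130*Y
(46475 + D(72))*(-30773 + P(-76, -108)) = (46475 + 13)*(-30773 + 130*(-108)) = 46488*(-30773 - 14040) = 46488*(-44813) = -2083266744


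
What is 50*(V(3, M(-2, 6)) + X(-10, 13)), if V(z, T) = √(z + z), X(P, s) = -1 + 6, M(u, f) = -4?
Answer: 250 + 50*√6 ≈ 372.47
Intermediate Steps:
X(P, s) = 5
V(z, T) = √2*√z (V(z, T) = √(2*z) = √2*√z)
50*(V(3, M(-2, 6)) + X(-10, 13)) = 50*(√2*√3 + 5) = 50*(√6 + 5) = 50*(5 + √6) = 250 + 50*√6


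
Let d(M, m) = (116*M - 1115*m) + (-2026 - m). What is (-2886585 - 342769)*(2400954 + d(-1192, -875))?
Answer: -10453922677224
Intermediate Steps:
d(M, m) = -2026 - 1116*m + 116*M (d(M, m) = (-1115*m + 116*M) + (-2026 - m) = -2026 - 1116*m + 116*M)
(-2886585 - 342769)*(2400954 + d(-1192, -875)) = (-2886585 - 342769)*(2400954 + (-2026 - 1116*(-875) + 116*(-1192))) = -3229354*(2400954 + (-2026 + 976500 - 138272)) = -3229354*(2400954 + 836202) = -3229354*3237156 = -10453922677224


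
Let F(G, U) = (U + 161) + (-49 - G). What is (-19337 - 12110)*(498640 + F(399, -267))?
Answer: -15663310442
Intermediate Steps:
F(G, U) = 112 + U - G (F(G, U) = (161 + U) + (-49 - G) = 112 + U - G)
(-19337 - 12110)*(498640 + F(399, -267)) = (-19337 - 12110)*(498640 + (112 - 267 - 1*399)) = -31447*(498640 + (112 - 267 - 399)) = -31447*(498640 - 554) = -31447*498086 = -15663310442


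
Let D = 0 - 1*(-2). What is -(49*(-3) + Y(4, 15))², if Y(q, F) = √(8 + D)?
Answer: -21619 + 294*√10 ≈ -20689.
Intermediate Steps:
D = 2 (D = 0 + 2 = 2)
Y(q, F) = √10 (Y(q, F) = √(8 + 2) = √10)
-(49*(-3) + Y(4, 15))² = -(49*(-3) + √10)² = -(-147 + √10)²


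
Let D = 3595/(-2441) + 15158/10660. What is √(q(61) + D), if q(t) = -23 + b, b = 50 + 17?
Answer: √44020420682330/1000810 ≈ 6.6294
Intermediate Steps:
b = 67
q(t) = 44 (q(t) = -23 + 67 = 44)
D = -50847/1000810 (D = 3595*(-1/2441) + 15158*(1/10660) = -3595/2441 + 583/410 = -50847/1000810 ≈ -0.050806)
√(q(61) + D) = √(44 - 50847/1000810) = √(43984793/1000810) = √44020420682330/1000810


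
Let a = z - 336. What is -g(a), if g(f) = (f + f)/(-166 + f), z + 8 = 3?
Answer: -682/507 ≈ -1.3452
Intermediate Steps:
z = -5 (z = -8 + 3 = -5)
a = -341 (a = -5 - 336 = -341)
g(f) = 2*f/(-166 + f) (g(f) = (2*f)/(-166 + f) = 2*f/(-166 + f))
-g(a) = -2*(-341)/(-166 - 341) = -2*(-341)/(-507) = -2*(-341)*(-1)/507 = -1*682/507 = -682/507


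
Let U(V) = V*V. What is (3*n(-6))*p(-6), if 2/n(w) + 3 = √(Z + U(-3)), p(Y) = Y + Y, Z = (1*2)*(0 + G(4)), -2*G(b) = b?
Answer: 54 + 18*√5 ≈ 94.249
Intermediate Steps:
G(b) = -b/2
Z = -4 (Z = (1*2)*(0 - ½*4) = 2*(0 - 2) = 2*(-2) = -4)
p(Y) = 2*Y
U(V) = V²
n(w) = 2/(-3 + √5) (n(w) = 2/(-3 + √(-4 + (-3)²)) = 2/(-3 + √(-4 + 9)) = 2/(-3 + √5))
(3*n(-6))*p(-6) = (3*(-3/2 - √5/2))*(2*(-6)) = (-9/2 - 3*√5/2)*(-12) = 54 + 18*√5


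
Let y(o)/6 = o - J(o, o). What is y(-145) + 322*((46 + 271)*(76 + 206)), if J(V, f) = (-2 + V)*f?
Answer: 28656108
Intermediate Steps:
J(V, f) = f*(-2 + V)
y(o) = 6*o - 6*o*(-2 + o) (y(o) = 6*(o - o*(-2 + o)) = 6*o - 6*o*(-2 + o))
y(-145) + 322*((46 + 271)*(76 + 206)) = 6*(-145)*(3 - 1*(-145)) + 322*((46 + 271)*(76 + 206)) = 6*(-145)*(3 + 145) + 322*(317*282) = 6*(-145)*148 + 322*89394 = -128760 + 28784868 = 28656108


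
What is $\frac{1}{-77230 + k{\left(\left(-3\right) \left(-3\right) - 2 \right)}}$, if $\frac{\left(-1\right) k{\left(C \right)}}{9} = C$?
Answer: $- \frac{1}{77293} \approx -1.2938 \cdot 10^{-5}$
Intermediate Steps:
$k{\left(C \right)} = - 9 C$
$\frac{1}{-77230 + k{\left(\left(-3\right) \left(-3\right) - 2 \right)}} = \frac{1}{-77230 - 9 \left(\left(-3\right) \left(-3\right) - 2\right)} = \frac{1}{-77230 - 9 \left(9 - 2\right)} = \frac{1}{-77230 - 63} = \frac{1}{-77293} = - \frac{1}{77293}$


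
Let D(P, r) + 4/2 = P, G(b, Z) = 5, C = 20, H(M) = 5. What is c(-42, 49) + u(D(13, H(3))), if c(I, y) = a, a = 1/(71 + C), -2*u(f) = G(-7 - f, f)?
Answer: -453/182 ≈ -2.4890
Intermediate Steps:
D(P, r) = -2 + P
u(f) = -5/2 (u(f) = -½*5 = -5/2)
a = 1/91 (a = 1/(71 + 20) = 1/91 ≈ 0.010989)
c(I, y) = 1/91
c(-42, 49) + u(D(13, H(3))) = 1/91 - 5/2 = -453/182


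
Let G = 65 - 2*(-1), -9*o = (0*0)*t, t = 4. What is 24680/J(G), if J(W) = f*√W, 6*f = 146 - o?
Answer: 74040*√67/4891 ≈ 123.91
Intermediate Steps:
o = 0 (o = -0*0*4/9 = -0*4 = -⅑*0 = 0)
f = 73/3 (f = (146 - 1*0)/6 = (146 + 0)/6 = (⅙)*146 = 73/3 ≈ 24.333)
G = 67 (G = 65 - 1*(-2) = 65 + 2 = 67)
J(W) = 73*√W/3
24680/J(G) = 24680/((73*√67/3)) = 24680*(3*√67/4891) = 74040*√67/4891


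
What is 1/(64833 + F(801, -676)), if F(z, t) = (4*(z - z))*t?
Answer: 1/64833 ≈ 1.5424e-5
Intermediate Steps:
F(z, t) = 0 (F(z, t) = (4*0)*t = 0*t = 0)
1/(64833 + F(801, -676)) = 1/(64833 + 0) = 1/64833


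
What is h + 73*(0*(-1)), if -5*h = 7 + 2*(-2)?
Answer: -⅗ ≈ -0.60000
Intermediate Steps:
h = -⅗ (h = -(7 + 2*(-2))/5 = -(7 - 4)/5 = -⅕*3 = -⅗ ≈ -0.60000)
h + 73*(0*(-1)) = -⅗ + 73*(0*(-1)) = -⅗ + 73*0 = -⅗ + 0 = -⅗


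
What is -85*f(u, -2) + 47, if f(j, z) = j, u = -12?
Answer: 1067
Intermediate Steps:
-85*f(u, -2) + 47 = -85*(-12) + 47 = 1020 + 47 = 1067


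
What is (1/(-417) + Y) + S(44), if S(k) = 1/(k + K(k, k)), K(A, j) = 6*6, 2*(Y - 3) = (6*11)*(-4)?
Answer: -4303103/33360 ≈ -128.99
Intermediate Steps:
Y = -129 (Y = 3 + ((6*11)*(-4))/2 = 3 + (66*(-4))/2 = 3 + (½)*(-264) = 3 - 132 = -129)
K(A, j) = 36
S(k) = 1/(36 + k) (S(k) = 1/(k + 36) = 1/(36 + k))
(1/(-417) + Y) + S(44) = (1/(-417) - 129) + 1/(36 + 44) = (-1/417 - 129) + 1/80 = -53794/417 + 1/80 = -4303103/33360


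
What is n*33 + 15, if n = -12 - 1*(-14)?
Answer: 81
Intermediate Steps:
n = 2 (n = -12 + 14 = 2)
n*33 + 15 = 2*33 + 15 = 66 + 15 = 81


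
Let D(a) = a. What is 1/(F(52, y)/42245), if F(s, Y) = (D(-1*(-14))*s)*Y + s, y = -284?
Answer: -8449/41340 ≈ -0.20438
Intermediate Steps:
F(s, Y) = s + 14*Y*s (F(s, Y) = ((-1*(-14))*s)*Y + s = (14*s)*Y + s = 14*Y*s + s = s + 14*Y*s)
1/(F(52, y)/42245) = 1/((52*(1 + 14*(-284)))/42245) = 1/((52*(1 - 3976))*(1/42245)) = 1/((52*(-3975))*(1/42245)) = 1/(-206700*1/42245) = 1/(-41340/8449) = -8449/41340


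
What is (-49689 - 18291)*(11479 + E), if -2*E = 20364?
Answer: -88170060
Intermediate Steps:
E = -10182 (E = -½*20364 = -10182)
(-49689 - 18291)*(11479 + E) = (-49689 - 18291)*(11479 - 10182) = -67980*1297 = -88170060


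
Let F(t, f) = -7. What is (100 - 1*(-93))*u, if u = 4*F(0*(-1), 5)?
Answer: -5404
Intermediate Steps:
u = -28 (u = 4*(-7) = -28)
(100 - 1*(-93))*u = (100 - 1*(-93))*(-28) = (100 + 93)*(-28) = 193*(-28) = -5404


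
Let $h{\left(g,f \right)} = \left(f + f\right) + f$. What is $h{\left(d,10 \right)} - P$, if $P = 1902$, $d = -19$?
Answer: $-1872$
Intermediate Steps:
$h{\left(g,f \right)} = 3 f$ ($h{\left(g,f \right)} = 2 f + f = 3 f$)
$h{\left(d,10 \right)} - P = 3 \cdot 10 - 1902 = 30 - 1902 = -1872$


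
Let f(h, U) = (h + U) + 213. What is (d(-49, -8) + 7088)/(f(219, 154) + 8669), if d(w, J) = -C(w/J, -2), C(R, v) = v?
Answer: 1418/1851 ≈ 0.76607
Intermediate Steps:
f(h, U) = 213 + U + h (f(h, U) = (U + h) + 213 = 213 + U + h)
d(w, J) = 2 (d(w, J) = -1*(-2) = 2)
(d(-49, -8) + 7088)/(f(219, 154) + 8669) = (2 + 7088)/((213 + 154 + 219) + 8669) = 7090/(586 + 8669) = 7090/9255 = 7090*(1/9255) = 1418/1851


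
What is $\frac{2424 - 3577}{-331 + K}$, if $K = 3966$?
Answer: $- \frac{1153}{3635} \approx -0.31719$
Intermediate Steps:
$\frac{2424 - 3577}{-331 + K} = \frac{2424 - 3577}{-331 + 3966} = - \frac{1153}{3635}$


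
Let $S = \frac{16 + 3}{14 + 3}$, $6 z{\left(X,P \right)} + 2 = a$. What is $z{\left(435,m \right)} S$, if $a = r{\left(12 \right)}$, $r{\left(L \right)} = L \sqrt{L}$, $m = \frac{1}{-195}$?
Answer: $- \frac{19}{51} + \frac{76 \sqrt{3}}{17} \approx 7.3707$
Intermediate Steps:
$m = - \frac{1}{195} \approx -0.0051282$
$r{\left(L \right)} = L^{\frac{3}{2}}$
$a = 24 \sqrt{3}$ ($a = 12^{\frac{3}{2}} = 24 \sqrt{3} \approx 41.569$)
$z{\left(X,P \right)} = - \frac{1}{3} + 4 \sqrt{3}$ ($z{\left(X,P \right)} = - \frac{1}{3} + \frac{24 \sqrt{3}}{6} = - \frac{1}{3} + 4 \sqrt{3}$)
$S = \frac{19}{17} \approx 1.1176$
$z{\left(435,m \right)} S = \left(- \frac{1}{3} + 4 \sqrt{3}\right) \frac{19}{17} = - \frac{19}{51} + \frac{76 \sqrt{3}}{17}$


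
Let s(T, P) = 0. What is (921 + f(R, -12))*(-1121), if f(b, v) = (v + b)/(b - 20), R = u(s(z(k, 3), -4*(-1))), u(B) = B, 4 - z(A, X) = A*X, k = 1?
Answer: -5165568/5 ≈ -1.0331e+6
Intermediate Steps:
z(A, X) = 4 - A*X
R = 0
f(b, v) = (b + v)/(-20 + b)
(921 + f(R, -12))*(-1121) = (921 + (0 - 12)/(-20 + 0))*(-1121) = (921 - 12/(-20))*(-1121) = (921 - 1/20*(-12))*(-1121) = (921 + 3/5)*(-1121) = (4608/5)*(-1121) = -5165568/5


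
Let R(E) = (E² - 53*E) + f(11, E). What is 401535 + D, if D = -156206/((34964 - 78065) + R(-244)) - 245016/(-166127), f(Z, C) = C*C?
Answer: 5930342009648621/14769188681 ≈ 4.0153e+5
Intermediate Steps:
f(Z, C) = C²
R(E) = -53*E + 2*E² (R(E) = (E² - 53*E) + E² = -53*E + 2*E²)
D = -4167376714/14769188681 (D = -156206/((34964 - 78065) - 244*(-53 + 2*(-244))) - 245016/(-166127) = -156206/(-43101 - 244*(-53 - 488)) - 245016*(-1/166127) = -156206/(-43101 - 244*(-541)) + 245016/166127 = -156206/(-43101 + 132004) + 245016/166127 = -156206/88903 + 245016/166127 = -4167376714/14769188681 ≈ -0.28217)
401535 + D = 401535 - 4167376714/14769188681 = 5930342009648621/14769188681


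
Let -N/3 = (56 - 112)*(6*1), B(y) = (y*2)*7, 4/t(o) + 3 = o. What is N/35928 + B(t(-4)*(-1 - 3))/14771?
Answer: 222762/7370729 ≈ 0.030223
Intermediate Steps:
t(o) = 4/(-3 + o)
B(y) = 14*y (B(y) = (2*y)*7 = 14*y)
N = 1008 (N = -3*(56 - 112)*6*1 = -(-168)*6 = -3*(-336) = 1008)
N/35928 + B(t(-4)*(-1 - 3))/14771 = 1008/35928 + (14*((4/(-3 - 4))*(-1 - 3)))/14771 = 1008*(1/35928) + (14*((4/(-7))*(-4)))*(1/14771) = 14/499 + (14*((4*(-⅐))*(-4)))*(1/14771) = 14/499 + (14*(-4/7*(-4)))*(1/14771) = 14/499 + (14*(16/7))*(1/14771) = 14/499 + 32*(1/14771) = 14/499 + 32/14771 = 222762/7370729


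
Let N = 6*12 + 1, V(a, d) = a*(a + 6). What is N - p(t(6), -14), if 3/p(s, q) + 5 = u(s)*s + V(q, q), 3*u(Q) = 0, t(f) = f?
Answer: 7808/107 ≈ 72.972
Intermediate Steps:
V(a, d) = a*(6 + a)
N = 73 (N = 72 + 1 = 73)
u(Q) = 0 (u(Q) = (1/3)*0 = 0)
p(s, q) = 3/(-5 + q*(6 + q)) (p(s, q) = 3/(-5 + (0*s + q*(6 + q))) = 3/(-5 + (0 + q*(6 + q))) = 3/(-5 + q*(6 + q)))
N - p(t(6), -14) = 73 - 3/(-5 - 14*(6 - 14)) = 73 - 3/(-5 - 14*(-8)) = 73 - 3/(-5 + 112) = 73 - 3/107 = 7808/107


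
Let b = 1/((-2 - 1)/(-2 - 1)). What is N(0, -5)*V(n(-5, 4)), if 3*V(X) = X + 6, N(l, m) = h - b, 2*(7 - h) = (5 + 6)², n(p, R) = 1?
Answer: -763/6 ≈ -127.17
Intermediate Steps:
b = 1 (b = 1/(-3/(-3)) = 1/(-3*(-⅓)) = 1/1 = 1)
h = -107/2 (h = 7 - (5 + 6)²/2 = 7 - ½*11² = 7 - ½*121 = 7 - 121/2 = -107/2 ≈ -53.500)
N(l, m) = -109/2 (N(l, m) = -107/2 - 1*1 = -107/2 - 1 = -109/2)
V(X) = 2 + X/3 (V(X) = (X + 6)/3 = (6 + X)/3 = 2 + X/3)
N(0, -5)*V(n(-5, 4)) = -109*(2 + (⅓)*1)/2 = -109*(2 + ⅓)/2 = -109/2*7/3 = -763/6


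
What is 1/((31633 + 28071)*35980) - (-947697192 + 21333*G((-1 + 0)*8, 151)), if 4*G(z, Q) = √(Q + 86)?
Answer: 2035795647179024641/2148149920 - 21333*√237/4 ≈ 9.4761e+8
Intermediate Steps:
G(z, Q) = √(86 + Q)/4 (G(z, Q) = √(Q + 86)/4 = √(86 + Q)/4)
1/((31633 + 28071)*35980) - (-947697192 + 21333*G((-1 + 0)*8, 151)) = 1/((31633 + 28071)*35980) - (-947697192 + 21333*√(86 + 151)/4) = (1/35980)/59704 - (-947697192 + 21333*√237/4) = (1/59704)*(1/35980) - (-947697192 + 21333*√237/4) = 1/2148149920 - 21333*(-44424 + √237/4) = 1/2148149920 + (947697192 - 21333*√237/4) = 2035795647179024641/2148149920 - 21333*√237/4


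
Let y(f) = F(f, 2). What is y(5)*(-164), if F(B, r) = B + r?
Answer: -1148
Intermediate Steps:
y(f) = 2 + f (y(f) = f + 2 = 2 + f)
y(5)*(-164) = (2 + 5)*(-164) = 7*(-164) = -1148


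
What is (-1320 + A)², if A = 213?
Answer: 1225449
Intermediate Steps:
(-1320 + A)² = (-1320 + 213)² = (-1107)² = 1225449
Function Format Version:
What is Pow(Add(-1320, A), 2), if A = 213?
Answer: 1225449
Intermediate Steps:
Pow(Add(-1320, A), 2) = Pow(Add(-1320, 213), 2) = Pow(-1107, 2) = 1225449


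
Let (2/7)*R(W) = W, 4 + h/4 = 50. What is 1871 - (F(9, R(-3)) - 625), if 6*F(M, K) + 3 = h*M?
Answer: 4441/2 ≈ 2220.5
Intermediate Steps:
h = 184 (h = -16 + 4*50 = -16 + 200 = 184)
R(W) = 7*W/2
F(M, K) = -½ + 92*M/3 (F(M, K) = -½ + (184*M)/6 = -½ + 92*M/3)
1871 - (F(9, R(-3)) - 625) = 1871 - ((-½ + (92/3)*9) - 625) = 1871 - ((-½ + 276) - 625) = 1871 - (551/2 - 625) = 1871 - 1*(-699/2) = 1871 + 699/2 = 4441/2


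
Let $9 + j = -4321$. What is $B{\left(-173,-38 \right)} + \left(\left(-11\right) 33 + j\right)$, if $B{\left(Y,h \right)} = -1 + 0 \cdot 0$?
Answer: $-4694$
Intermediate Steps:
$B{\left(Y,h \right)} = -1$ ($B{\left(Y,h \right)} = -1 + 0 = -1$)
$j = -4330$ ($j = -9 - 4321 = -4330$)
$B{\left(-173,-38 \right)} + \left(\left(-11\right) 33 + j\right) = -1 - 4693 = -4694$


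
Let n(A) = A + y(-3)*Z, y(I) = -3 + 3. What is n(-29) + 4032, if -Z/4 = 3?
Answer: 4003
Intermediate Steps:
y(I) = 0
Z = -12 (Z = -4*3 = -12)
n(A) = A (n(A) = A + 0*(-12) = A + 0 = A)
n(-29) + 4032 = -29 + 4032 = 4003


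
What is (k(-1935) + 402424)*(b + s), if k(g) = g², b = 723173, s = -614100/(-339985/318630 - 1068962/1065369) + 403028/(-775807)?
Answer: 10247449450341167607470580003/2423320542866603 ≈ 4.2287e+12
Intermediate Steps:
s = 718780409180901296228/2423320542866603 (s = -614100/(-339985*1/318630 - 1068962*1/1065369) + 403028*(-1/775807) = -614100/(-67997/63726 - 1068962/1065369) - 403028/775807 = -614100/(-15618063145/7543522766) - 403028/775807 = -614100*(-7543522766/15618063145) - 403028/775807 = 926495466120120/3123612629 - 403028/775807 = 718780409180901296228/2423320542866603 ≈ 2.9661e+5)
(k(-1935) + 402424)*(b + s) = ((-1935)² + 402424)*(723173 + 718780409180901296228/2423320542866603) = (3744225 + 402424)*(2471260396127371187547/2423320542866603) = 4146649*(2471260396127371187547/2423320542866603) = 10247449450341167607470580003/2423320542866603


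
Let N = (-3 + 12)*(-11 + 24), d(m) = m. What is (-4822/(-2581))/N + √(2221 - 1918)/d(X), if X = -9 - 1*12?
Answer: 4822/301977 - √303/21 ≈ -0.81293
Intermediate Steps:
X = -21 (X = -9 - 12 = -21)
N = 117 (N = 9*13 = 117)
(-4822/(-2581))/N + √(2221 - 1918)/d(X) = -4822/(-2581)/117 + √(2221 - 1918)/(-21) = -4822*(-1/2581)*(1/117) + √303*(-1/21) = (4822/2581)*(1/117) - √303/21 = 4822/301977 - √303/21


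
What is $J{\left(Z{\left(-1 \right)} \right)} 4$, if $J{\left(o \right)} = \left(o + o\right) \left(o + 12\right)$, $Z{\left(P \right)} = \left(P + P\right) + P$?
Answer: $-216$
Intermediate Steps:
$Z{\left(P \right)} = 3 P$ ($Z{\left(P \right)} = 2 P + P = 3 P$)
$J{\left(o \right)} = 2 o \left(12 + o\right)$
$J{\left(Z{\left(-1 \right)} \right)} 4 = 2 \cdot 3 \left(-1\right) \left(12 + 3 \left(-1\right)\right) 4 = 2 \left(-3\right) \left(12 - 3\right) 4 = 2 \left(-3\right) 9 \cdot 4 = \left(-54\right) 4 = -216$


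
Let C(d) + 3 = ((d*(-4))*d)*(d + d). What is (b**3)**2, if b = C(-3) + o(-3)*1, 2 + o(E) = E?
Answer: 80980417183744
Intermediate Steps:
o(E) = -2 + E
C(d) = -3 - 8*d**3 (C(d) = -3 + ((d*(-4))*d)*(d + d) = -3 + ((-4*d)*d)*(2*d) = -3 + (-4*d**2)*(2*d) = -3 - 8*d**3)
b = 208 (b = (-3 - 8*(-3)**3) + (-2 - 3)*1 = (-3 - 8*(-27)) - 5*1 = (-3 + 216) - 5 = 213 - 5 = 208)
(b**3)**2 = (208**3)**2 = 8998912**2 = 80980417183744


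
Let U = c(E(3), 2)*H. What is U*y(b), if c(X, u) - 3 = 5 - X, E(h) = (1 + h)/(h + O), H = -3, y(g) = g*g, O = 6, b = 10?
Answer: -6800/3 ≈ -2266.7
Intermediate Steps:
y(g) = g²
E(h) = (1 + h)/(6 + h) (E(h) = (1 + h)/(h + 6) = (1 + h)/(6 + h))
c(X, u) = 8 - X (c(X, u) = 3 + (5 - X) = 8 - X)
U = -68/3 (U = (8 - (1 + 3)/(6 + 3))*(-3) = (8 - 4/9)*(-3) = (68/9)*(-3) = -68/3 ≈ -22.667)
U*y(b) = -68/3*10² = -68/3*100 = -6800/3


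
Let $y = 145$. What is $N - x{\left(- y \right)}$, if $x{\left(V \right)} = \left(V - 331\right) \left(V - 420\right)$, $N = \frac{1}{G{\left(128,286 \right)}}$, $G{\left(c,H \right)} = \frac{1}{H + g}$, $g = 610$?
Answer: $-268044$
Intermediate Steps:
$G{\left(c,H \right)} = \frac{1}{610 + H}$ ($G{\left(c,H \right)} = \frac{1}{H + 610} = \frac{1}{610 + H}$)
$N = 896$ ($N = \frac{1}{\frac{1}{610 + 286}} = \frac{1}{\frac{1}{896}} = 896$)
$x{\left(V \right)} = \left(-420 + V\right) \left(-331 + V\right)$ ($x{\left(V \right)} = \left(-331 + V\right) \left(-420 + V\right) = \left(-420 + V\right) \left(-331 + V\right)$)
$N - x{\left(- y \right)} = 896 - \left(139020 + \left(\left(-1\right) 145\right)^{2} - 751 \left(\left(-1\right) 145\right)\right) = 896 - \left(139020 + \left(-145\right)^{2} - -108895\right) = 896 - \left(139020 + 21025 + 108895\right) = 896 - 268940 = -268044$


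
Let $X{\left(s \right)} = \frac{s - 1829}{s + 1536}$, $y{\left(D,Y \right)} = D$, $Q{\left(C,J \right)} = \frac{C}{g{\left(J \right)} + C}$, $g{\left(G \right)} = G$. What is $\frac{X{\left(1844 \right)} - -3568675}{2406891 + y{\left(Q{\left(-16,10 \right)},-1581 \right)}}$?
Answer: $\frac{7237272909}{4881180356} \approx 1.4827$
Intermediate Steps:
$Q{\left(C,J \right)} = \frac{C}{C + J}$ ($Q{\left(C,J \right)} = \frac{C}{J + C} = \frac{C}{C + J}$)
$X{\left(s \right)} = \frac{-1829 + s}{1536 + s}$
$\frac{X{\left(1844 \right)} - -3568675}{2406891 + y{\left(Q{\left(-16,10 \right)},-1581 \right)}} = \frac{\frac{-1829 + 1844}{1536 + 1844} - -3568675}{2406891 - \frac{16}{-16 + 10}} = \frac{\frac{1}{3380} \cdot 15 + 3568675}{2406891 - \frac{16}{-6}} = \frac{\frac{1}{3380} \cdot 15 + 3568675}{2406891 - - \frac{8}{3}} = \frac{\frac{3}{676} + 3568675}{2406891 + \frac{8}{3}} = \frac{2412424303}{676 \cdot \frac{7220681}{3}} = \frac{2412424303}{676} \cdot \frac{3}{7220681} = \frac{7237272909}{4881180356}$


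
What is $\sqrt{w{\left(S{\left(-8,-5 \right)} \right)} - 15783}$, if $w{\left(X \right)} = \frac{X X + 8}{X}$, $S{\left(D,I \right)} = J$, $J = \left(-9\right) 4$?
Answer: $\frac{43 i \sqrt{77}}{3} \approx 125.77 i$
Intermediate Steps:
$J = -36$
$S{\left(D,I \right)} = -36$
$w{\left(X \right)} = \frac{8 + X^{2}}{X}$ ($w{\left(X \right)} = \frac{X^{2} + 8}{X} = \frac{8 + X^{2}}{X}$)
$\sqrt{w{\left(S{\left(-8,-5 \right)} \right)} - 15783} = \sqrt{\left(-36 + \frac{8}{-36}\right) - 15783} = \sqrt{\left(-36 + 8 \left(- \frac{1}{36}\right)\right) - 15783} = \sqrt{\left(-36 - \frac{2}{9}\right) - 15783} = \sqrt{- \frac{326}{9} - 15783} = \sqrt{- \frac{142373}{9}} = \frac{43 i \sqrt{77}}{3}$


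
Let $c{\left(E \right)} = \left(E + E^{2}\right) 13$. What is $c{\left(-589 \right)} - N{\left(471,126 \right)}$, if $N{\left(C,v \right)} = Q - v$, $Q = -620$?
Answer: $4503062$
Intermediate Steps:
$N{\left(C,v \right)} = -620 - v$
$c{\left(E \right)} = 13 E + 13 E^{2}$
$c{\left(-589 \right)} - N{\left(471,126 \right)} = 13 \left(-589\right) \left(1 - 589\right) - \left(-620 - 126\right) = 13 \left(-589\right) \left(-588\right) - \left(-620 - 126\right) = 4502316 - -746 = 4502316 + 746 = 4503062$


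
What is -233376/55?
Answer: -21216/5 ≈ -4243.2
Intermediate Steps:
-233376/55 = -312*68/5 = -21216/5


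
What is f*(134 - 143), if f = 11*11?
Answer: -1089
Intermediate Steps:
f = 121
f*(134 - 143) = 121*(134 - 143) = 121*(-9) = -1089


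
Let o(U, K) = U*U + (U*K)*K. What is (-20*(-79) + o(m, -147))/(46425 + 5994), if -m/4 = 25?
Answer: -716440/17473 ≈ -41.003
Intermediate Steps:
m = -100 (m = -4*25 = -100)
o(U, K) = U**2 + U*K**2 (o(U, K) = U**2 + (K*U)*K = U**2 + U*K**2)
(-20*(-79) + o(m, -147))/(46425 + 5994) = (-20*(-79) - 100*(-100 + (-147)**2))/(46425 + 5994) = (1580 - 100*(-100 + 21609))/52419 = (1580 - 100*21509)*(1/52419) = (1580 - 2150900)*(1/52419) = -2149320*1/52419 = -716440/17473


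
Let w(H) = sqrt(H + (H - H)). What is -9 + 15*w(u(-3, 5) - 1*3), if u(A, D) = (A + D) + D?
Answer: 21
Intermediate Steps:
u(A, D) = A + 2*D
w(H) = sqrt(H) (w(H) = sqrt(H + 0) = sqrt(H))
-9 + 15*w(u(-3, 5) - 1*3) = -9 + 15*sqrt((-3 + 2*5) - 1*3) = -9 + 15*sqrt((-3 + 10) - 3) = -9 + 15*sqrt(7 - 3) = -9 + 15*sqrt(4) = -9 + 15*2 = -9 + 30 = 21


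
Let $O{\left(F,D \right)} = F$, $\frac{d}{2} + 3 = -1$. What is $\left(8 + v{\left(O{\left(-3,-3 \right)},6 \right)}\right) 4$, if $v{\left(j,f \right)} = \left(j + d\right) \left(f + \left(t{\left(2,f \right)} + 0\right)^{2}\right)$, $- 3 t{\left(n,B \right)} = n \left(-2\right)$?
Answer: $- \frac{2792}{9} \approx -310.22$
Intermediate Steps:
$d = -8$ ($d = -6 + 2 \left(-1\right) = -6 - 2 = -8$)
$t{\left(n,B \right)} = \frac{2 n}{3}$ ($t{\left(n,B \right)} = - \frac{n \left(-2\right)}{3} = - \frac{\left(-2\right) n}{3} = \frac{2 n}{3}$)
$v{\left(j,f \right)} = \left(-8 + j\right) \left(\frac{16}{9} + f\right)$ ($v{\left(j,f \right)} = \left(j - 8\right) \left(f + \left(\frac{2}{3} \cdot 2 + 0\right)^{2}\right) = \left(-8 + j\right) \left(f + \left(\frac{4}{3} + 0\right)^{2}\right) = \left(-8 + j\right) \left(f + \left(\frac{4}{3}\right)^{2}\right) = \left(-8 + j\right) \left(f + \frac{16}{9}\right) = \left(-8 + j\right) \left(\frac{16}{9} + f\right)$)
$\left(8 + v{\left(O{\left(-3,-3 \right)},6 \right)}\right) 4 = \left(8 + \left(- \frac{128}{9} - 48 + \frac{16}{9} \left(-3\right) + 6 \left(-3\right)\right)\right) 4 = \left(8 - \frac{770}{9}\right) 4 = \left(- \frac{698}{9}\right) 4 = - \frac{2792}{9}$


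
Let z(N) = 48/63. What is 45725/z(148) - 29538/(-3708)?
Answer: 98916303/1648 ≈ 60022.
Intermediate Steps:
z(N) = 16/21 (z(N) = 48*(1/63) = 16/21)
45725/z(148) - 29538/(-3708) = 45725/(16/21) - 29538/(-3708) = 45725*(21/16) - 29538*(-1/3708) = 960225/16 + 1641/206 = 98916303/1648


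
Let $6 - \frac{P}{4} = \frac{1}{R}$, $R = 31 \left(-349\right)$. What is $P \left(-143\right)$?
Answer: $- \frac{37131380}{10819} \approx -3432.1$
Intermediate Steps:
$R = -10819$
$P = \frac{259660}{10819}$ ($P = 24 - \frac{4}{-10819} = 24 - - \frac{4}{10819} = 24 + \frac{4}{10819} = \frac{259660}{10819} \approx 24.0$)
$P \left(-143\right) = \frac{259660}{10819} \left(-143\right) = - \frac{37131380}{10819}$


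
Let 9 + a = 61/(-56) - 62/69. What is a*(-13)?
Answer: 551941/3864 ≈ 142.84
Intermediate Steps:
a = -42457/3864 (a = -9 + (61/(-56) - 62/69) = -9 + (61*(-1/56) - 62*1/69) = -9 + (-61/56 - 62/69) = -9 - 7681/3864 = -42457/3864 ≈ -10.988)
a*(-13) = -42457/3864*(-13) = 551941/3864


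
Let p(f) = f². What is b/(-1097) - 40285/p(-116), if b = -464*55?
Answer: 299204475/14761232 ≈ 20.270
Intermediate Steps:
b = -25520
b/(-1097) - 40285/p(-116) = -25520/(-1097) - 40285/((-116)²) = -25520*(-1/1097) - 40285/13456 = 25520/1097 - 40285*1/13456 = 25520/1097 - 40285/13456 = 299204475/14761232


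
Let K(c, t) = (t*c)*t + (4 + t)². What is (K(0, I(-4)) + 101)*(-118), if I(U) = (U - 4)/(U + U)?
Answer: -14868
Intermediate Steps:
I(U) = (-4 + U)/(2*U) (I(U) = (-4 + U)/((2*U)) = (-4 + U)*(1/(2*U)) = (-4 + U)/(2*U))
K(c, t) = (4 + t)² + c*t² (K(c, t) = (c*t)*t + (4 + t)² = c*t² + (4 + t)² = (4 + t)² + c*t²)
(K(0, I(-4)) + 101)*(-118) = (((4 + (½)*(-4 - 4)/(-4))² + 0*((½)*(-4 - 4)/(-4))²) + 101)*(-118) = (((4 + (½)*(-¼)*(-8))² + 0*((½)*(-¼)*(-8))²) + 101)*(-118) = (((4 + 1)² + 0*1²) + 101)*(-118) = ((5² + 0*1) + 101)*(-118) = ((25 + 0) + 101)*(-118) = (25 + 101)*(-118) = 126*(-118) = -14868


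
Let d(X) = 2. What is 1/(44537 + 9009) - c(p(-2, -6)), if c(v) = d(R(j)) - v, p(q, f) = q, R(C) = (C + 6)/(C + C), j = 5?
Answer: -214183/53546 ≈ -4.0000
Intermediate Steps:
R(C) = (6 + C)/(2*C) (R(C) = (6 + C)/((2*C)) = (6 + C)*(1/(2*C)) = (6 + C)/(2*C))
c(v) = 2 - v
1/(44537 + 9009) - c(p(-2, -6)) = 1/(44537 + 9009) - (2 - 1*(-2)) = 1/53546 - (2 + 2) = 1/53546 - 1*4 = 1/53546 - 4 = -214183/53546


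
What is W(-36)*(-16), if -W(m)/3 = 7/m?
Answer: -28/3 ≈ -9.3333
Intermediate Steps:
W(m) = -21/m
W(-36)*(-16) = -21/(-36)*(-16) = -21*(-1/36)*(-16) = (7/12)*(-16) = -28/3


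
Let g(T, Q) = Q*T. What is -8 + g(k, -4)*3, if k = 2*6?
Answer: -152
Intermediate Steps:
k = 12
-8 + g(k, -4)*3 = -8 - 4*12*3 = -8 - 48*3 = -8 - 144 = -152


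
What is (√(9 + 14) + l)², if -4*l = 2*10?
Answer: (5 - √23)² ≈ 0.041685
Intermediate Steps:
l = -5 (l = -10/2 = -¼*20 = -5)
(√(9 + 14) + l)² = (√(9 + 14) - 5)² = (√23 - 5)² = (-5 + √23)²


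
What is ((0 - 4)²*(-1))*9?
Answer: -144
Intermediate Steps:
((0 - 4)²*(-1))*9 = ((-4)²*(-1))*9 = (16*(-1))*9 = -16*9 = -144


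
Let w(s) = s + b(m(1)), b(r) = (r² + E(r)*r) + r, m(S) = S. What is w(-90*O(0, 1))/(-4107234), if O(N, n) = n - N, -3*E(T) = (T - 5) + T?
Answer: 29/1369078 ≈ 2.1182e-5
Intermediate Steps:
E(T) = 5/3 - 2*T/3 (E(T) = -((T - 5) + T)/3 = -((-5 + T) + T)/3 = -(-5 + 2*T)/3 = 5/3 - 2*T/3)
b(r) = r + r² + r*(5/3 - 2*r/3) (b(r) = (r² + (5/3 - 2*r/3)*r) + r = (r² + r*(5/3 - 2*r/3)) + r = r + r² + r*(5/3 - 2*r/3))
w(s) = 3 + s (w(s) = s + (⅓)*1*(8 + 1) = s + (⅓)*1*9 = s + 3 = 3 + s)
w(-90*O(0, 1))/(-4107234) = (3 - 90*(1 - 1*0))/(-4107234) = (3 - 90*(1 + 0))*(-1/4107234) = (3 - 90*1)*(-1/4107234) = (3 - 90)*(-1/4107234) = -87*(-1/4107234) = 29/1369078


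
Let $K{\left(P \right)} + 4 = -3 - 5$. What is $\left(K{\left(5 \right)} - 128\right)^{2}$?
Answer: $19600$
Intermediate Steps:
$K{\left(P \right)} = -12$ ($K{\left(P \right)} = -4 - 8 = -12$)
$\left(K{\left(5 \right)} - 128\right)^{2} = \left(-12 - 128\right)^{2} = \left(-140\right)^{2} = 19600$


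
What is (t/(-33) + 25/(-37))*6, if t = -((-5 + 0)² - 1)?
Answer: 126/407 ≈ 0.30958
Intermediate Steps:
t = -24 (t = -((-5)² - 1) = -(25 - 1) = -1*24 = -24)
(t/(-33) + 25/(-37))*6 = (-24/(-33) + 25/(-37))*6 = (-24*(-1/33) + 25*(-1/37))*6 = (8/11 - 25/37)*6 = (21/407)*6 = 126/407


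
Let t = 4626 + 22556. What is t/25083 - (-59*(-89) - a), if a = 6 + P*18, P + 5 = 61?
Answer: -106249489/25083 ≈ -4235.9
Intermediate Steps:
P = 56 (P = -5 + 61 = 56)
a = 1014 (a = 6 + 56*18 = 6 + 1008 = 1014)
t = 27182
t/25083 - (-59*(-89) - a) = 27182/25083 - (-59*(-89) - 1*1014) = 27182*(1/25083) - (5251 - 1014) = 27182/25083 - 1*4237 = 27182/25083 - 4237 = -106249489/25083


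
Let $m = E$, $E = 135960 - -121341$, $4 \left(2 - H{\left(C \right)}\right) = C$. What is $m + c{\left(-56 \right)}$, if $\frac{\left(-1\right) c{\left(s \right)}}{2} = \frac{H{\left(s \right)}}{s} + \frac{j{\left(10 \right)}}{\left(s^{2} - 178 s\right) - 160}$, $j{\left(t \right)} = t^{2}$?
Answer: $\frac{2914197423}{11326} \approx 2.573 \cdot 10^{5}$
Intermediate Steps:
$H{\left(C \right)} = 2 - \frac{C}{4}$
$E = 257301$ ($E = 135960 + 121341 = 257301$)
$m = 257301$
$c{\left(s \right)} = - \frac{200}{-160 + s^{2} - 178 s} - \frac{2 \left(2 - \frac{s}{4}\right)}{s}$ ($c{\left(s \right)} = - 2 \left(\frac{2 - \frac{s}{4}}{s} + \frac{10^{2}}{\left(s^{2} - 178 s\right) - 160}\right) = - 2 \left(\frac{2 - \frac{s}{4}}{s} + \frac{100}{-160 + s^{2} - 178 s}\right) = - 2 \left(\frac{100}{-160 + s^{2} - 178 s} + \frac{2 - \frac{s}{4}}{s}\right) = - \frac{200}{-160 + s^{2} - 178 s} - \frac{2 \left(2 - \frac{s}{4}\right)}{s}$)
$m + c{\left(-56 \right)} = 257301 + \frac{1280 + \left(-56\right)^{3} - 186 \left(-56\right)^{2} + 864 \left(-56\right)}{2 \left(-56\right) \left(-160 + \left(-56\right)^{2} - -9968\right)} = 257301 + \frac{1}{2} \left(- \frac{1}{56}\right) \frac{1}{-160 + 3136 + 9968} \left(1280 - 175616 - 583296 - 48384\right) = 257301 + \frac{1}{2} \left(- \frac{1}{56}\right) \frac{1}{12944} \left(1280 - 175616 - 583296 - 48384\right) = 257301 + \frac{1}{2} \left(- \frac{1}{56}\right) \frac{1}{12944} \left(-806016\right) = 257301 + \frac{6297}{11326} = \frac{2914197423}{11326}$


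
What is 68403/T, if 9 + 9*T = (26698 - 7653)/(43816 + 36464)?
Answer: -9884507112/140695 ≈ -70255.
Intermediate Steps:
T = -140695/144504 (T = -1 + ((26698 - 7653)/(43816 + 36464))/9 = -1 + (19045/80280)/9 = -1 + (19045*(1/80280))/9 = -1 + (1/9)*(3809/16056) = -1 + 3809/144504 = -140695/144504 ≈ -0.97364)
68403/T = 68403/(-140695/144504) = 68403*(-144504/140695) = -9884507112/140695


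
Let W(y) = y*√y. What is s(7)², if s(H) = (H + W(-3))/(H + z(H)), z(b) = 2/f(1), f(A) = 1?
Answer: 22/81 - 14*I*√3/27 ≈ 0.27161 - 0.8981*I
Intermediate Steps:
W(y) = y^(3/2)
z(b) = 2 (z(b) = 2/1 = 2*1 = 2)
s(H) = (H - 3*I*√3)/(2 + H) (s(H) = (H + (-3)^(3/2))/(H + 2) = (H - 3*I*√3)/(2 + H))
s(7)² = ((7 - 3*I*√3)/(2 + 7))² = ((7 - 3*I*√3)/9)² = (7/9 - I*√3/3)²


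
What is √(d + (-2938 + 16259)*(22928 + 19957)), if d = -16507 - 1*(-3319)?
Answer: √571257897 ≈ 23901.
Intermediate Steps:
d = -13188 (d = -16507 + 3319 = -13188)
√(d + (-2938 + 16259)*(22928 + 19957)) = √(-13188 + (-2938 + 16259)*(22928 + 19957)) = √(-13188 + 13321*42885) = √(-13188 + 571271085) = √571257897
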